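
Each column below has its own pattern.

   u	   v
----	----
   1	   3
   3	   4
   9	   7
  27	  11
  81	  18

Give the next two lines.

243  29; 729  47

Column u goes 1, 3, 9, 27, 81 → 243 → 729 (×3 each step).
Column v goes 3, 4, 7, 11, 18 → 29 → 47 (each term is the sum of the two before it).
So the next two lines are 243  29 and 729  47.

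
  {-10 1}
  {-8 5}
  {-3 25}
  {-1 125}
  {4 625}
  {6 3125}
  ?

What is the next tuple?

{11 15625}

For the first coordinate, alternating steps +2, +5, +2, +5, …: -10, -8, -3, -1, 4, 6 → 11.
Second coordinate: 1, 5, 25, 125, 625, 3125 → 15625 (×5 each step).
Putting it together: {11 15625}.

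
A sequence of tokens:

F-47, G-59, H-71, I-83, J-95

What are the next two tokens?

K-107, L-119

Letter goes F, G, H, I, J → K → L (letters move forward 1 place in the alphabet).
For the second component, +12 each step: 47, 59, 71, 83, 95 → 107 → 119.
Putting the parts together: K-107 and then L-119.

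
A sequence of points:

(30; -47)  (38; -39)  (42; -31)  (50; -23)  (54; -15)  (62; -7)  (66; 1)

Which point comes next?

(74; 9)

First coordinate: 30, 38, 42, 50, 54, 62, 66 → 74 (alternating steps +8, +4, +8, +4, …).
Second coordinate — +8 each step: -47, -39, -31, -23, -15, -7, 1 → 9.
Combining the parts gives (74; 9).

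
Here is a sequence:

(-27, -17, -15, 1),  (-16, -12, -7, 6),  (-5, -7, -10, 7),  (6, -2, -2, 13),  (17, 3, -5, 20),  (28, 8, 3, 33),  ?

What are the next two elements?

For the first value, +11 each step: -27, -16, -5, 6, 17, 28 → 39 → 50.
Second value: +5 each step; -17, -12, -7, -2, 3, 8 → 13 → 18.
Third value: alternating steps +8, −3, +8, −3, …; -15, -7, -10, -2, -5, 3 → 0 → 8.
Fourth value: each term is the sum of the two before it; 1, 6, 7, 13, 20, 33 → 53 → 86.
So the next two elements are (39, 13, 0, 53) and (50, 18, 8, 86).

(39, 13, 0, 53), (50, 18, 8, 86)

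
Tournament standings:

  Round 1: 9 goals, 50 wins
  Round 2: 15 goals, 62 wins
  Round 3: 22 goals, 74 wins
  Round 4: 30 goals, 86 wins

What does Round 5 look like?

39 goals, 98 wins

For the goals, differences are 6, 7, 8, … (increasing by 1 each time): 9, 15, 22, 30 → 39.
Wins — +12 each step: 50, 62, 74, 86 → 98.
Combining the parts gives 39 goals, 98 wins.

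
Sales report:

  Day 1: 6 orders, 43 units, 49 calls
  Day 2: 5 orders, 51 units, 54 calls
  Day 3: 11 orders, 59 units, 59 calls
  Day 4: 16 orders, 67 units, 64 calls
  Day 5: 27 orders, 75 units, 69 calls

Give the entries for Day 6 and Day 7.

43 orders, 83 units, 74 calls; 70 orders, 91 units, 79 calls

Orders — each term is the sum of the two before it: 6, 5, 11, 16, 27 → 43 → 70.
Units goes 43, 51, 59, 67, 75 → 83 → 91 (+8 each step).
Calls goes 49, 54, 59, 64, 69 → 74 → 79 (+5 each step).
So the next two records are 43 orders, 83 units, 74 calls and 70 orders, 91 units, 79 calls.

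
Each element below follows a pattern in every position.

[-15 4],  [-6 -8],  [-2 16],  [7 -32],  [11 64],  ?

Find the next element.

First value: alternating steps +9, +4, +9, +4, …; -15, -6, -2, 7, 11 → 20.
Second value — ×(-2) each step: 4, -8, 16, -32, 64 → -128.
So the next element is [20 -128].

[20 -128]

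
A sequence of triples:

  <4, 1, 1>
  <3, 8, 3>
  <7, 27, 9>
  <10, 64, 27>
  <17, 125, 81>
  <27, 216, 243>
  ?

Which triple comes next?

<44, 343, 729>

First component: 4, 3, 7, 10, 17, 27 → 44 (each term is the sum of the two before it).
Second component goes 1, 8, 27, 64, 125, 216 → 343 (perfect cubes: 1³, 2³, 3³, …).
For the third component, ×3 each step: 1, 3, 9, 27, 81, 243 → 729.
Combining the parts gives <44, 343, 729>.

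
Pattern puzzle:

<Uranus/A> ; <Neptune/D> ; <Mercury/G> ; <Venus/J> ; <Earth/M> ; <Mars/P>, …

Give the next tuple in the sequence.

Planet: runs through the planets Mercury→Neptune; Uranus, Neptune, Mercury, Venus, Earth, Mars → Jupiter.
Letter goes A, D, G, J, M, P → S (letters move forward 3 places in the alphabet).
So the next tuple is <Jupiter/S>.

<Jupiter/S>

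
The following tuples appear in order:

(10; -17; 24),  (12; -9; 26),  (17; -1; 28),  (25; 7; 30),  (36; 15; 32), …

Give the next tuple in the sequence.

(50; 23; 34)

First entry goes 10, 12, 17, 25, 36 → 50 (differences are 2, 5, 8, … (increasing by 3 each time)).
Second entry: -17, -9, -1, 7, 15 → 23 (+8 each step).
Third entry: +2 each step; 24, 26, 28, 30, 32 → 34.
Combining the parts gives (50; 23; 34).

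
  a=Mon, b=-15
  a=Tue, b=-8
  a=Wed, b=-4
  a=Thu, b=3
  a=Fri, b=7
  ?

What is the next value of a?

A: runs through the weekdays Mon→Sun; Mon, Tue, Wed, Thu, Fri → Sat.

Sat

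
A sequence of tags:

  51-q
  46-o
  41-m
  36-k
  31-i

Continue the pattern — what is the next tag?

26-g

First component: −5 each step; 51, 46, 41, 36, 31 → 26.
Letter: letters move back 2 places in the alphabet, so q, o, m, k, i → g.
Putting it together: 26-g.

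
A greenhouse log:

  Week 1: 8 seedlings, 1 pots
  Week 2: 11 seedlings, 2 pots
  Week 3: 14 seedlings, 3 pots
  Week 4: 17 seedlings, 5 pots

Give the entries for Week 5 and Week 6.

20 seedlings, 8 pots; 23 seedlings, 13 pots

Seedlings goes 8, 11, 14, 17 → 20 → 23 (+3 each step).
Pots — each term is the sum of the two before it: 1, 2, 3, 5 → 8 → 13.
Putting the parts together: 20 seedlings, 8 pots and then 23 seedlings, 13 pots.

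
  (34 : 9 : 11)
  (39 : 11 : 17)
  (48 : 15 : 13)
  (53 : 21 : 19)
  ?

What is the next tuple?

(62 : 29 : 15)

First coordinate: 34, 39, 48, 53 → 62 (alternating steps +5, +9, +5, +9, …).
Second coordinate goes 9, 11, 15, 21 → 29 (differences are 2, 4, 6, … (increasing by 2 each time)).
Third coordinate: alternating steps +6, −4, +6, −4, …, so 11, 17, 13, 19 → 15.
Putting it together: (62 : 29 : 15).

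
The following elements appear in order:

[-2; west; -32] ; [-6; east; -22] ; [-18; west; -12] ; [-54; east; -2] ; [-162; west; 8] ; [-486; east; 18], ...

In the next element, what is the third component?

28

For the third component, +10 each step: -32, -22, -12, -2, 8, 18 → 28.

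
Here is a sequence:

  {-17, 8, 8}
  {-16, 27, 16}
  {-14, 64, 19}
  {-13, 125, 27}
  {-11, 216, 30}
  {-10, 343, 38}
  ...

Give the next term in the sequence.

{-8, 512, 41}

First entry: alternating steps +1, +2, +1, +2, …, so -17, -16, -14, -13, -11, -10 → -8.
Second entry: 8, 27, 64, 125, 216, 343 → 512 (perfect cubes: 2³, 3³, 4³, …).
Third entry — alternating steps +8, +3, +8, +3, …: 8, 16, 19, 27, 30, 38 → 41.
Combining the parts gives {-8, 512, 41}.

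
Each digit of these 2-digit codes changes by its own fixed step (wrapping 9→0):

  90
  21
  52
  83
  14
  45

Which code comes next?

76

First digit goes 9, 2, 5, 8, 1, 4 → 7 (+3 each step, mod 10).
Second digit: 0, 1, 2, 3, 4, 5 → 6 (+1 each step, mod 10).
So the next code is 76.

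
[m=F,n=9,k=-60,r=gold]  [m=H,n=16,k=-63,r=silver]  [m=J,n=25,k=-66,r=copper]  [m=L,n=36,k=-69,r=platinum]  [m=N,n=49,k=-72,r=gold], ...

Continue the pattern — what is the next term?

[m=P,n=64,k=-75,r=silver]

M: F, H, J, L, N → P (letters move forward 2 places in the alphabet).
For the n, perfect squares: 3², 4², 5², …: 9, 16, 25, 36, 49 → 64.
For the k, −3 each step: -60, -63, -66, -69, -72 → -75.
R: repeats gold → silver → copper → platinum; gold, silver, copper, platinum, gold → silver.
Combining the parts gives [m=P,n=64,k=-75,r=silver].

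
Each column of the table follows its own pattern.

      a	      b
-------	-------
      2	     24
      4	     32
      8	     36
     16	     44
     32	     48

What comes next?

Column a: ×2 each step, so 2, 4, 8, 16, 32 → 64.
Column b goes 24, 32, 36, 44, 48 → 56 (alternating steps +8, +4, +8, +4, …).
So the next row is 64  56.

64  56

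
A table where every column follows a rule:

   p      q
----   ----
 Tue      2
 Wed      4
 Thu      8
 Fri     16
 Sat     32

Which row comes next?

Column p — runs through the weekdays Mon→Sun: Tue, Wed, Thu, Fri, Sat → Sun.
For the column q, ×2 each step: 2, 4, 8, 16, 32 → 64.
Putting it together: Sun  64.

Sun  64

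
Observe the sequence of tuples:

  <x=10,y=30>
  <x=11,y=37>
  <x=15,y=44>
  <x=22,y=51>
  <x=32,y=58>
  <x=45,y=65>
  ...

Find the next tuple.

X: differences are 1, 4, 7, … (increasing by 3 each time); 10, 11, 15, 22, 32, 45 → 61.
Y — +7 each step: 30, 37, 44, 51, 58, 65 → 72.
So the next tuple is <x=61,y=72>.

<x=61,y=72>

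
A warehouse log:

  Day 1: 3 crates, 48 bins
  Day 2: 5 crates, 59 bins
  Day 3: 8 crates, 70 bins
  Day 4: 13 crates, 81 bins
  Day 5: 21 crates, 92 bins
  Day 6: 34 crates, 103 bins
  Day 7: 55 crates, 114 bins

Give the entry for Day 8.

For the crates, each term is the sum of the two before it: 3, 5, 8, 13, 21, 34, 55 → 89.
For the bins, +11 each step: 48, 59, 70, 81, 92, 103, 114 → 125.
So the next line is 89 crates, 125 bins.

89 crates, 125 bins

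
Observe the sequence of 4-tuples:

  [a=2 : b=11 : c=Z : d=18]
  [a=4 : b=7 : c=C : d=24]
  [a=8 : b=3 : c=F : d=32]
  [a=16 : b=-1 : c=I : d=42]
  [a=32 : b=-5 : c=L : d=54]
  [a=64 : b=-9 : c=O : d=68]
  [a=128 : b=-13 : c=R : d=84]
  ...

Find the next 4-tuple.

[a=256 : b=-17 : c=U : d=102]

A: ×2 each step; 2, 4, 8, 16, 32, 64, 128 → 256.
For the b, −4 each step: 11, 7, 3, -1, -5, -9, -13 → -17.
C goes Z, C, F, I, L, O, R → U (letters move forward 3 places in the alphabet, wrapping Z→A).
D: 18, 24, 32, 42, 54, 68, 84 → 102 (differences are 6, 8, 10, … (increasing by 2 each time)).
Combining the parts gives [a=256 : b=-17 : c=U : d=102].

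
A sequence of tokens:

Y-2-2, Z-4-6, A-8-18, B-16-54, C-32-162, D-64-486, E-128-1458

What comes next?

Letter: Y, Z, A, B, C, D, E → F (letters move forward 1 place in the alphabet, wrapping Z→A).
Second component goes 2, 4, 8, 16, 32, 64, 128 → 256 (×2 each step).
Third component: ×3 each step; 2, 6, 18, 54, 162, 486, 1458 → 4374.
Putting it together: F-256-4374.

F-256-4374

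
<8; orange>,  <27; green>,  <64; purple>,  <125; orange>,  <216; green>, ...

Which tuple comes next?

<343; purple>

First coordinate: perfect cubes: 2³, 3³, 4³, …, so 8, 27, 64, 125, 216 → 343.
Colour — repeats orange → green → purple: orange, green, purple, orange, green → purple.
Putting it together: <343; purple>.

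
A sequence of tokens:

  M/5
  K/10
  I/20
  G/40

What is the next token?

E/80

Letter goes M, K, I, G → E (letters move back 2 places in the alphabet).
Second component goes 5, 10, 20, 40 → 80 (×2 each step).
Putting it together: E/80.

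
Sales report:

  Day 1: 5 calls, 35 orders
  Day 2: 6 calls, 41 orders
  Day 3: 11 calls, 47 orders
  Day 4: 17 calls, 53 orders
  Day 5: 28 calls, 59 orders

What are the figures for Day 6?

For the calls, each term is the sum of the two before it: 5, 6, 11, 17, 28 → 45.
Orders goes 35, 41, 47, 53, 59 → 65 (+6 each step).
So the next row is 45 calls, 65 orders.

45 calls, 65 orders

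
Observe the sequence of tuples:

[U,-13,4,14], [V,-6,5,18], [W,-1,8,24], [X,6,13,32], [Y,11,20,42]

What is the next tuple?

Letter: letters move forward 1 place in the alphabet; U, V, W, X, Y → Z.
Second part — alternating steps +7, +5, +7, +5, …: -13, -6, -1, 6, 11 → 18.
Third part: differences are 1, 3, 5, … (increasing by 2 each time), so 4, 5, 8, 13, 20 → 29.
Fourth part: differences are 4, 6, 8, … (increasing by 2 each time); 14, 18, 24, 32, 42 → 54.
Combining the parts gives [Z,18,29,54].

[Z,18,29,54]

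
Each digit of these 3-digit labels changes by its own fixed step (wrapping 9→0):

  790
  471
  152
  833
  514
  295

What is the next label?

First digit goes 7, 4, 1, 8, 5, 2 → 9 (−3 each step, mod 10).
Second digit goes 9, 7, 5, 3, 1, 9 → 7 (−2 each step, mod 10).
Third digit — +1 each step, mod 10: 0, 1, 2, 3, 4, 5 → 6.
Putting it together: 976.

976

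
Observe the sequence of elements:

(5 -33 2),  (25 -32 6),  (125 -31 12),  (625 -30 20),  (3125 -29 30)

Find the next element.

(15625 -28 42)

First component: ×5 each step, so 5, 25, 125, 625, 3125 → 15625.
Second component: +1 each step, so -33, -32, -31, -30, -29 → -28.
Third component — differences are 4, 6, 8, … (increasing by 2 each time): 2, 6, 12, 20, 30 → 42.
Combining the parts gives (15625 -28 42).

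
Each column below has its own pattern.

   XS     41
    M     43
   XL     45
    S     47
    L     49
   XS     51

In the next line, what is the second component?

Size: repeats XS → M → XL → S → L, so XS, M, XL, S, L, XS → M.
Second component: +2 each step, so 41, 43, 45, 47, 49, 51 → 53.

53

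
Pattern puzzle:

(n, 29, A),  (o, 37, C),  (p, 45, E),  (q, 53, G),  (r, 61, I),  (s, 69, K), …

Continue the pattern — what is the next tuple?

First letter: letters move forward 1 place in the alphabet; n, o, p, q, r, s → t.
Second coordinate: +8 each step, so 29, 37, 45, 53, 61, 69 → 77.
Second letter goes A, C, E, G, I, K → M (letters move forward 2 places in the alphabet).
Combining the parts gives (t, 77, M).

(t, 77, M)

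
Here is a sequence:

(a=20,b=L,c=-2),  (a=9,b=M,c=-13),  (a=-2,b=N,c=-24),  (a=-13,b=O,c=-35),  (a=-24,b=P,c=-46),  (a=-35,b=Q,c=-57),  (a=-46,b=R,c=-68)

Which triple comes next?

A: −11 each step; 20, 9, -2, -13, -24, -35, -46 → -57.
B: letters move forward 1 place in the alphabet; L, M, N, O, P, Q, R → S.
C: -2, -13, -24, -35, -46, -57, -68 → -79 (−11 each step).
Putting it together: (a=-57,b=S,c=-79).

(a=-57,b=S,c=-79)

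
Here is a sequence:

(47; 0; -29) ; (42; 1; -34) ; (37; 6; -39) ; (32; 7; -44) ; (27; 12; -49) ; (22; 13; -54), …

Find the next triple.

(17; 18; -59)

First part: −5 each step; 47, 42, 37, 32, 27, 22 → 17.
Second part: alternating steps +1, +5, +1, +5, …; 0, 1, 6, 7, 12, 13 → 18.
Third part goes -29, -34, -39, -44, -49, -54 → -59 (−5 each step).
Putting it together: (17; 18; -59).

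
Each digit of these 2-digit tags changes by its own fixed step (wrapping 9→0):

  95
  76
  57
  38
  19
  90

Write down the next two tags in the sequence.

First digit goes 9, 7, 5, 3, 1, 9 → 7 → 5 (−2 each step, mod 10).
Second digit: +1 each step, mod 10, so 5, 6, 7, 8, 9, 0 → 1 → 2.
So the next two tags are 71 and 52.

71 then 52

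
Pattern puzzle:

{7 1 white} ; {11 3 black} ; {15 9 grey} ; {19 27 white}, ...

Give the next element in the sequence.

{23 81 black}

First part: +4 each step, so 7, 11, 15, 19 → 23.
Second part: 1, 3, 9, 27 → 81 (×3 each step).
For the shade, repeats white → black → grey: white, black, grey, white → black.
Combining the parts gives {23 81 black}.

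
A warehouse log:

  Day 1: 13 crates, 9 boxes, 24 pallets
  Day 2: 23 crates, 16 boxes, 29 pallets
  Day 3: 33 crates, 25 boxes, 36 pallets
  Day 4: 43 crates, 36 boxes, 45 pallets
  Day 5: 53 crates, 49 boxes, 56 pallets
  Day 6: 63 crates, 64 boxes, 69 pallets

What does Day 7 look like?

73 crates, 81 boxes, 84 pallets

Crates: 13, 23, 33, 43, 53, 63 → 73 (+10 each step).
Boxes: 9, 16, 25, 36, 49, 64 → 81 (perfect squares: 3², 4², 5², …).
Pallets — differences are 5, 7, 9, … (increasing by 2 each time): 24, 29, 36, 45, 56, 69 → 84.
So the next line is 73 crates, 81 boxes, 84 pallets.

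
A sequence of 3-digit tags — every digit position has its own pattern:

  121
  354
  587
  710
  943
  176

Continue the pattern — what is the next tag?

309

For the first digit, +2 each step, mod 10: 1, 3, 5, 7, 9, 1 → 3.
For the second digit, +3 each step, mod 10: 2, 5, 8, 1, 4, 7 → 0.
Third digit: +3 each step, mod 10, so 1, 4, 7, 0, 3, 6 → 9.
Putting it together: 309.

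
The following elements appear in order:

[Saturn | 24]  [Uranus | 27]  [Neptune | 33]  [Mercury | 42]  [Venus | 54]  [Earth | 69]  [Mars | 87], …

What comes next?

[Jupiter | 108]

Planet — runs through the planets Mercury→Neptune: Saturn, Uranus, Neptune, Mercury, Venus, Earth, Mars → Jupiter.
Second part: differences are 3, 6, 9, … (increasing by 3 each time), so 24, 27, 33, 42, 54, 69, 87 → 108.
So the next element is [Jupiter | 108].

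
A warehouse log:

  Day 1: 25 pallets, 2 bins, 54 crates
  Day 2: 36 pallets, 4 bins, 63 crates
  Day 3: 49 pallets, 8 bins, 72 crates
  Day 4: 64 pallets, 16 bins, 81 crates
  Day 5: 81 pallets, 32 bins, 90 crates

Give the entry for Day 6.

Pallets goes 25, 36, 49, 64, 81 → 100 (perfect squares: 5², 6², 7², …).
Bins: 2, 4, 8, 16, 32 → 64 (×2 each step).
Crates: +9 each step, so 54, 63, 72, 81, 90 → 99.
Combining the parts gives 100 pallets, 64 bins, 99 crates.

100 pallets, 64 bins, 99 crates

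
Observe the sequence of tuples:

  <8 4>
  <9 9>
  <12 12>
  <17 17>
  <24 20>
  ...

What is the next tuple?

<33 25>

For the first part, differences are 1, 3, 5, … (increasing by 2 each time): 8, 9, 12, 17, 24 → 33.
Second part goes 4, 9, 12, 17, 20 → 25 (alternating steps +5, +3, +5, +3, …).
So the next tuple is <33 25>.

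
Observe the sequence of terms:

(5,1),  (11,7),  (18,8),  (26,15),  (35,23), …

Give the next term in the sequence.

(45,38)

First value: 5, 11, 18, 26, 35 → 45 (differences are 6, 7, 8, … (increasing by 1 each time)).
Second value goes 1, 7, 8, 15, 23 → 38 (each term is the sum of the two before it).
So the next term is (45,38).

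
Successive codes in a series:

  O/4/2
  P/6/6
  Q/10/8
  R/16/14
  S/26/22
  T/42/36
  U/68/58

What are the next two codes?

V/110/94 then W/178/152

For the letter, letters move forward 1 place in the alphabet: O, P, Q, R, S, T, U → V → W.
For the second component, each term is the sum of the two before it: 4, 6, 10, 16, 26, 42, 68 → 110 → 178.
Third component — each term is the sum of the two before it: 2, 6, 8, 14, 22, 36, 58 → 94 → 152.
Putting the parts together: V/110/94 and then W/178/152.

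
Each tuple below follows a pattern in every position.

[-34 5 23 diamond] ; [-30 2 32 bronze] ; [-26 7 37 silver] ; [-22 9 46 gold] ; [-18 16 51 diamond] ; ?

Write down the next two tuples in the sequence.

First part: +4 each step, so -34, -30, -26, -22, -18 → -14 → -10.
For the second part, each term is the sum of the two before it: 5, 2, 7, 9, 16 → 25 → 41.
For the third part, alternating steps +9, +5, +9, +5, …: 23, 32, 37, 46, 51 → 60 → 65.
Rank — repeats diamond → bronze → silver → gold: diamond, bronze, silver, gold, diamond → bronze → silver.
Putting the parts together: [-14 25 60 bronze] and then [-10 41 65 silver].

[-14 25 60 bronze], [-10 41 65 silver]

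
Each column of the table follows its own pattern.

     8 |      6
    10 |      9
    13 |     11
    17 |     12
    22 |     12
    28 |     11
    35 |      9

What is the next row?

First component: differences are 2, 3, 4, … (increasing by 1 each time), so 8, 10, 13, 17, 22, 28, 35 → 43.
Second component goes 6, 9, 11, 12, 12, 11, 9 → 6 (differences are 3, 2, 1, … (decreasing by 1 each time)).
So the next row is 43  6.

43  6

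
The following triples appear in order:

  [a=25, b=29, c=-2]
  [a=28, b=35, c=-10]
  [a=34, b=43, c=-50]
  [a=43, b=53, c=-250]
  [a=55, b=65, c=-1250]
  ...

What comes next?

[a=70, b=79, c=-6250]

A: differences are 3, 6, 9, … (increasing by 3 each time), so 25, 28, 34, 43, 55 → 70.
B: 29, 35, 43, 53, 65 → 79 (differences are 6, 8, 10, … (increasing by 2 each time)).
For the c, ×5 each step: -2, -10, -50, -250, -1250 → -6250.
Combining the parts gives [a=70, b=79, c=-6250].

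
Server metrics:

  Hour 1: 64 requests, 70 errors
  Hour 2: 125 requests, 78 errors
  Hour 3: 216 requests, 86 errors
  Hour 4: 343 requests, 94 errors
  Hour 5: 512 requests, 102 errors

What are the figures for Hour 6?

729 requests, 110 errors

Requests: perfect cubes: 4³, 5³, 6³, …; 64, 125, 216, 343, 512 → 729.
Errors goes 70, 78, 86, 94, 102 → 110 (+8 each step).
So the next record is 729 requests, 110 errors.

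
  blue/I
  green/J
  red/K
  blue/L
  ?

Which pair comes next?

green/M

Colour goes blue, green, red, blue → green (repeats blue → green → red).
Letter: letters move forward 1 place in the alphabet, so I, J, K, L → M.
Putting it together: green/M.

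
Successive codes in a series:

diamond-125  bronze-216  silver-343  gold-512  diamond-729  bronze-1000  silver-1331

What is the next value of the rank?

gold

Rank: repeats diamond → bronze → silver → gold; diamond, bronze, silver, gold, diamond, bronze, silver → gold.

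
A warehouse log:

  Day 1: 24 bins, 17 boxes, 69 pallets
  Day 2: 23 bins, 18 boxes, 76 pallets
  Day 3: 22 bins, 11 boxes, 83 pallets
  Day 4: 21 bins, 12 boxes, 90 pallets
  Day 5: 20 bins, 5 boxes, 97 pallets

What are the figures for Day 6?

Bins — −1 each step: 24, 23, 22, 21, 20 → 19.
Boxes: 17, 18, 11, 12, 5 → 6 (alternating steps +1, −7, +1, −7, …).
Pallets: +7 each step, so 69, 76, 83, 90, 97 → 104.
Combining the parts gives 19 bins, 6 boxes, 104 pallets.

19 bins, 6 boxes, 104 pallets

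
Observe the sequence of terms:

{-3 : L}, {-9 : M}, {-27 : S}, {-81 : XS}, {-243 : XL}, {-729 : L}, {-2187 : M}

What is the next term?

{-6561 : S}

First coordinate: -3, -9, -27, -81, -243, -729, -2187 → -6561 (×3 each step).
Size: repeats L → M → S → XS → XL; L, M, S, XS, XL, L, M → S.
So the next term is {-6561 : S}.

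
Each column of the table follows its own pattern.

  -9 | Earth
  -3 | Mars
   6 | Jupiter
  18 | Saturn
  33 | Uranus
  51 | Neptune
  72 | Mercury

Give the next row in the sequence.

96  Venus

First component — differences are 6, 9, 12, … (increasing by 3 each time): -9, -3, 6, 18, 33, 51, 72 → 96.
Planet — runs through the planets Mercury→Neptune: Earth, Mars, Jupiter, Saturn, Uranus, Neptune, Mercury → Venus.
Combining the parts gives 96  Venus.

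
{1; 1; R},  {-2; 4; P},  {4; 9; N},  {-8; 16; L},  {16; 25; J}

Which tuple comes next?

{-32; 36; H}

First value: ×(-2) each step, so 1, -2, 4, -8, 16 → -32.
Second value: perfect squares: 1², 2², 3², …, so 1, 4, 9, 16, 25 → 36.
For the letter, letters move back 2 places in the alphabet: R, P, N, L, J → H.
Combining the parts gives {-32; 36; H}.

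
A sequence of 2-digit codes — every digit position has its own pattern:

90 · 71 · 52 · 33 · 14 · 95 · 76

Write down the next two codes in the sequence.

57 then 38

First digit: 9, 7, 5, 3, 1, 9, 7 → 5 → 3 (−2 each step, mod 10).
Second digit: +1 each step, mod 10, so 0, 1, 2, 3, 4, 5, 6 → 7 → 8.
So the next two codes are 57 and 38.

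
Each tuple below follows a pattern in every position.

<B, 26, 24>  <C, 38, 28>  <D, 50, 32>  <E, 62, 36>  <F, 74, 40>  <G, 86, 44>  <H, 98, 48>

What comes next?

Letter goes B, C, D, E, F, G, H → I (letters move forward 1 place in the alphabet).
Second coordinate: +12 each step; 26, 38, 50, 62, 74, 86, 98 → 110.
Third coordinate: +4 each step; 24, 28, 32, 36, 40, 44, 48 → 52.
Combining the parts gives <I, 110, 52>.

<I, 110, 52>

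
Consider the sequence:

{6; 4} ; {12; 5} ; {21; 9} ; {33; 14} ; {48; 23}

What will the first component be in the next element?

66

First component: differences are 6, 9, 12, … (increasing by 3 each time); 6, 12, 21, 33, 48 → 66.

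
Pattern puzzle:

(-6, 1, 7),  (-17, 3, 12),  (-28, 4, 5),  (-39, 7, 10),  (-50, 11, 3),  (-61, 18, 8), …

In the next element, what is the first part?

-72

First part: −11 each step, so -6, -17, -28, -39, -50, -61 → -72.
For the second part, each term is the sum of the two before it: 1, 3, 4, 7, 11, 18 → 29.
Third part: 7, 12, 5, 10, 3, 8 → 1 (alternating steps +5, −7, +5, −7, …).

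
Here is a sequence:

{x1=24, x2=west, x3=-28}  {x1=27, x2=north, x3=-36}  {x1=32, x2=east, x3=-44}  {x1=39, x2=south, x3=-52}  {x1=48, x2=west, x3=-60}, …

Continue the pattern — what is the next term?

For the x1, differences are 3, 5, 7, … (increasing by 2 each time): 24, 27, 32, 39, 48 → 59.
X2: repeats west → north → east → south, so west, north, east, south, west → north.
X3 — −8 each step: -28, -36, -44, -52, -60 → -68.
Combining the parts gives {x1=59, x2=north, x3=-68}.

{x1=59, x2=north, x3=-68}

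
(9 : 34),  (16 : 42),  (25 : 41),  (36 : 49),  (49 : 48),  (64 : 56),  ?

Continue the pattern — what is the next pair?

First coordinate: perfect squares: 3², 4², 5², …, so 9, 16, 25, 36, 49, 64 → 81.
Second coordinate goes 34, 42, 41, 49, 48, 56 → 55 (alternating steps +8, −1, +8, −1, …).
So the next pair is (81 : 55).

(81 : 55)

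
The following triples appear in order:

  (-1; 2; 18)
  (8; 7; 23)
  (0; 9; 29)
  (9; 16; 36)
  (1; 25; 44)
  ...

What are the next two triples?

(10; 41; 53), (2; 66; 63)

For the first coordinate, alternating steps +9, −8, +9, −8, …: -1, 8, 0, 9, 1 → 10 → 2.
Second coordinate goes 2, 7, 9, 16, 25 → 41 → 66 (each term is the sum of the two before it).
Third coordinate: differences are 5, 6, 7, … (increasing by 1 each time); 18, 23, 29, 36, 44 → 53 → 63.
Putting the parts together: (10; 41; 53) and then (2; 66; 63).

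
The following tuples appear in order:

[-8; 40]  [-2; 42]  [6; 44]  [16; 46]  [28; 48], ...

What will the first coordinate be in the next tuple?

42

First coordinate goes -8, -2, 6, 16, 28 → 42 (differences are 6, 8, 10, … (increasing by 2 each time)).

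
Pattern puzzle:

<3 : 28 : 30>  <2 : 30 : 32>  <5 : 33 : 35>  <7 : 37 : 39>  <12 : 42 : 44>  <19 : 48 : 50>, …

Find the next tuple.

First part: each term is the sum of the two before it, so 3, 2, 5, 7, 12, 19 → 31.
Second part — differences are 2, 3, 4, … (increasing by 1 each time): 28, 30, 33, 37, 42, 48 → 55.
Third part: always 2 more than the second part; 30, 32, 35, 39, 44, 50 → 57.
So the next tuple is <31 : 55 : 57>.

<31 : 55 : 57>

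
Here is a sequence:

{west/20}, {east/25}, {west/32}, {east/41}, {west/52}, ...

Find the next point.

Direction: alternates west ↔ east, so west, east, west, east, west → east.
Second part — differences are 5, 7, 9, … (increasing by 2 each time): 20, 25, 32, 41, 52 → 65.
So the next point is {east/65}.

{east/65}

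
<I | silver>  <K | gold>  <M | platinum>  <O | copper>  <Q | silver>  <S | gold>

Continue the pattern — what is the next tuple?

Letter: letters move forward 2 places in the alphabet, so I, K, M, O, Q, S → U.
For the metal, repeats silver → gold → platinum → copper: silver, gold, platinum, copper, silver, gold → platinum.
So the next tuple is <U | platinum>.

<U | platinum>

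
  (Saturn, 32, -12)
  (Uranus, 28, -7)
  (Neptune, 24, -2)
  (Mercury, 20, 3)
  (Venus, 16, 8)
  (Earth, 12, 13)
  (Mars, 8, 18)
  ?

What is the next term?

Planet: Saturn, Uranus, Neptune, Mercury, Venus, Earth, Mars → Jupiter (runs through the planets Mercury→Neptune).
Second value goes 32, 28, 24, 20, 16, 12, 8 → 4 (−4 each step).
Third value: +5 each step, so -12, -7, -2, 3, 8, 13, 18 → 23.
Putting it together: (Jupiter, 4, 23).

(Jupiter, 4, 23)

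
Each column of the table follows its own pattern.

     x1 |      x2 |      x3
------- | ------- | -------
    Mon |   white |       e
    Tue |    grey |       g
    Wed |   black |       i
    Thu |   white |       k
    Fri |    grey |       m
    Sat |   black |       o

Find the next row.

Column x1: runs through the weekdays Mon→Sun, so Mon, Tue, Wed, Thu, Fri, Sat → Sun.
Column x2: repeats white → grey → black, so white, grey, black, white, grey, black → white.
Column x3: letters move forward 2 places in the alphabet, so e, g, i, k, m, o → q.
Combining the parts gives Sun  white  q.

Sun  white  q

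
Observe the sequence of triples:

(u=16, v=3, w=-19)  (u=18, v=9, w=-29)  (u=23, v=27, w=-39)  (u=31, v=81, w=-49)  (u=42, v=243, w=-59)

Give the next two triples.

(u=56, v=729, w=-69), (u=73, v=2187, w=-79)

U goes 16, 18, 23, 31, 42 → 56 → 73 (differences are 2, 5, 8, … (increasing by 3 each time)).
V: ×3 each step, so 3, 9, 27, 81, 243 → 729 → 2187.
W — −10 each step: -19, -29, -39, -49, -59 → -69 → -79.
So the next two triples are (u=56, v=729, w=-69) and (u=73, v=2187, w=-79).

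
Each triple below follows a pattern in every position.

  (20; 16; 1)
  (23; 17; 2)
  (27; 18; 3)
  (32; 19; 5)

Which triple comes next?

First slot: 20, 23, 27, 32 → 38 (differences are 3, 4, 5, … (increasing by 1 each time)).
Second slot goes 16, 17, 18, 19 → 20 (+1 each step).
Third slot goes 1, 2, 3, 5 → 8 (each term is the sum of the two before it).
So the next triple is (38; 20; 8).

(38; 20; 8)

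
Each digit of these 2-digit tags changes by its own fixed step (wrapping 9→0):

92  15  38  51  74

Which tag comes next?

First digit — +2 each step, mod 10: 9, 1, 3, 5, 7 → 9.
Second digit: +3 each step, mod 10; 2, 5, 8, 1, 4 → 7.
So the next tag is 97.

97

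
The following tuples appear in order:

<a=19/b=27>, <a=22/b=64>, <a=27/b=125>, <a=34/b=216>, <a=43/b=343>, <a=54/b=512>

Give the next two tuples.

<a=67/b=729>, <a=82/b=1000>

For the a, differences are 3, 5, 7, … (increasing by 2 each time): 19, 22, 27, 34, 43, 54 → 67 → 82.
B: 27, 64, 125, 216, 343, 512 → 729 → 1000 (perfect cubes: 3³, 4³, 5³, …).
Putting the parts together: <a=67/b=729> and then <a=82/b=1000>.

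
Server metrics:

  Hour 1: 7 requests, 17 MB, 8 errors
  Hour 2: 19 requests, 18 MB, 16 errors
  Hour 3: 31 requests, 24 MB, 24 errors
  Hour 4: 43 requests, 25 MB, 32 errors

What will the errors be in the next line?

Errors: 8, 16, 24, 32 → 40 (+8 each step).

40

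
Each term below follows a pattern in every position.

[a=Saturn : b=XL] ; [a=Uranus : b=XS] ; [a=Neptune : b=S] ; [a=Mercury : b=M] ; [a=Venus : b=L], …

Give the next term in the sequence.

[a=Earth : b=XL]

A: runs through the planets Mercury→Neptune, so Saturn, Uranus, Neptune, Mercury, Venus → Earth.
B: XL, XS, S, M, L → XL (runs through clothing sizes XS→XL).
So the next term is [a=Earth : b=XL].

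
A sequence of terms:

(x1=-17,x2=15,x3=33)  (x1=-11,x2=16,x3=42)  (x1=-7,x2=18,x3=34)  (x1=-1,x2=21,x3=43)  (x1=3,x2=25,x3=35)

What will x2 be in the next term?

X2: differences are 1, 2, 3, … (increasing by 1 each time), so 15, 16, 18, 21, 25 → 30.

30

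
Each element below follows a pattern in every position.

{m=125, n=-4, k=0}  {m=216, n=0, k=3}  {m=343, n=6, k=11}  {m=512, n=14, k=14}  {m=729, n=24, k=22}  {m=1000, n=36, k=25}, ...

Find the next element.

M: perfect cubes: 5³, 6³, 7³, …; 125, 216, 343, 512, 729, 1000 → 1331.
N: differences are 4, 6, 8, … (increasing by 2 each time); -4, 0, 6, 14, 24, 36 → 50.
K — alternating steps +3, +8, +3, +8, …: 0, 3, 11, 14, 22, 25 → 33.
Putting it together: {m=1331, n=50, k=33}.

{m=1331, n=50, k=33}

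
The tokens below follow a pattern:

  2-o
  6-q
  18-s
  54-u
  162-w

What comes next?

486-y

First component: 2, 6, 18, 54, 162 → 486 (×3 each step).
Letter: letters move forward 2 places in the alphabet; o, q, s, u, w → y.
Combining the parts gives 486-y.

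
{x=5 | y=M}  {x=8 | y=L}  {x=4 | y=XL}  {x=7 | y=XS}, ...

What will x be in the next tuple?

X: alternating steps +3, −4, +3, −4, …, so 5, 8, 4, 7 → 3.
Y goes M, L, XL, XS → S (runs through clothing sizes XS→XL).

3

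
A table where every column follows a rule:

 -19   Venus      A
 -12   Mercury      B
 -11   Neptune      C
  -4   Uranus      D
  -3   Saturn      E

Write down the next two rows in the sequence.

First component goes -19, -12, -11, -4, -3 → 4 → 5 (alternating steps +7, +1, +7, +1, …).
Planet: runs backward through the planets Mercury→Neptune; Venus, Mercury, Neptune, Uranus, Saturn → Jupiter → Mars.
Letter: A, B, C, D, E → F → G (letters move forward 1 place in the alphabet).
Putting the parts together: 4  Jupiter  F and then 5  Mars  G.

4  Jupiter  F; 5  Mars  G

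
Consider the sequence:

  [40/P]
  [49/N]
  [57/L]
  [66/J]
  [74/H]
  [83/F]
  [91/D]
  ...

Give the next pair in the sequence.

[100/B]

First entry goes 40, 49, 57, 66, 74, 83, 91 → 100 (alternating steps +9, +8, +9, +8, …).
For the letter, letters move back 2 places in the alphabet: P, N, L, J, H, F, D → B.
Combining the parts gives [100/B].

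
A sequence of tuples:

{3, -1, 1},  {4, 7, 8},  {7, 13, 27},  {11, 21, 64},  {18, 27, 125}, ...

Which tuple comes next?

For the first slot, each term is the sum of the two before it: 3, 4, 7, 11, 18 → 29.
Second slot — alternating steps +8, +6, +8, +6, …: -1, 7, 13, 21, 27 → 35.
Third slot — perfect cubes: 1³, 2³, 3³, …: 1, 8, 27, 64, 125 → 216.
So the next tuple is {29, 35, 216}.

{29, 35, 216}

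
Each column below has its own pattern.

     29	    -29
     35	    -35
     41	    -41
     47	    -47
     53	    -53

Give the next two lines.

59  -59; 65  -65

First component: +6 each step; 29, 35, 41, 47, 53 → 59 → 65.
Second component: always the negative of the first component, so -29, -35, -41, -47, -53 → -59 → -65.
Putting the parts together: 59  -59 and then 65  -65.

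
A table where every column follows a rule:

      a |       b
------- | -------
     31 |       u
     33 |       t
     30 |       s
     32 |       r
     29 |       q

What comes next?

31  p

Column a: 31, 33, 30, 32, 29 → 31 (alternating steps +2, −3, +2, −3, …).
Column b: letters move back 1 place in the alphabet; u, t, s, r, q → p.
Putting it together: 31  p.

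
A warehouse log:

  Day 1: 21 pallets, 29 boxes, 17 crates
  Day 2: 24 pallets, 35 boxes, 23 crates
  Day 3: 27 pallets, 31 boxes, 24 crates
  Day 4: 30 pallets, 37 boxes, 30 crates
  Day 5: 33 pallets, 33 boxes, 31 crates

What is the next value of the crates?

Crates: alternating steps +6, +1, +6, +1, …, so 17, 23, 24, 30, 31 → 37.

37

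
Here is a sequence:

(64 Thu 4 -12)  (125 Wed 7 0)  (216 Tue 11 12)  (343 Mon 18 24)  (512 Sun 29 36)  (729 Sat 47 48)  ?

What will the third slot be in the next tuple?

First slot: perfect cubes: 4³, 5³, 6³, …; 64, 125, 216, 343, 512, 729 → 1000.
For the day, runs backward through the weekdays Mon→Sun: Thu, Wed, Tue, Mon, Sun, Sat → Fri.
Third slot goes 4, 7, 11, 18, 29, 47 → 76 (each term is the sum of the two before it).
Fourth slot goes -12, 0, 12, 24, 36, 48 → 60 (+12 each step).

76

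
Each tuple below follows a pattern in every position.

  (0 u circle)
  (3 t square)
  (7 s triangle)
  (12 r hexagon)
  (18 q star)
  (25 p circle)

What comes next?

(33 o square)

First component: 0, 3, 7, 12, 18, 25 → 33 (differences are 3, 4, 5, … (increasing by 1 each time)).
For the letter, letters move back 1 place in the alphabet: u, t, s, r, q, p → o.
Shape: circle, square, triangle, hexagon, star, circle → square (repeats circle → square → triangle → hexagon → star).
Putting it together: (33 o square).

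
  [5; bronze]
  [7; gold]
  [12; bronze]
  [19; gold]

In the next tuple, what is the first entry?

First entry: 5, 7, 12, 19 → 31 (each term is the sum of the two before it).
Rank — alternates bronze ↔ gold: bronze, gold, bronze, gold → bronze.

31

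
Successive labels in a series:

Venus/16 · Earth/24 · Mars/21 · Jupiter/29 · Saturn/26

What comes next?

Uranus/34

Planet: runs through the planets Mercury→Neptune; Venus, Earth, Mars, Jupiter, Saturn → Uranus.
Second component: 16, 24, 21, 29, 26 → 34 (alternating steps +8, −3, +8, −3, …).
Putting it together: Uranus/34.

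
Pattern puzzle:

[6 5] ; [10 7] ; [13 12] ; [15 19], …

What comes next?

First component: differences are 4, 3, 2, … (decreasing by 1 each time); 6, 10, 13, 15 → 16.
Second component: each term is the sum of the two before it, so 5, 7, 12, 19 → 31.
Combining the parts gives [16 31].

[16 31]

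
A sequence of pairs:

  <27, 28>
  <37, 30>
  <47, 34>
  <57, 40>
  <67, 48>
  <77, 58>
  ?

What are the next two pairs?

<87, 70>, <97, 84>

First coordinate goes 27, 37, 47, 57, 67, 77 → 87 → 97 (+10 each step).
Second coordinate goes 28, 30, 34, 40, 48, 58 → 70 → 84 (differences are 2, 4, 6, … (increasing by 2 each time)).
So the next two pairs are <87, 70> and <97, 84>.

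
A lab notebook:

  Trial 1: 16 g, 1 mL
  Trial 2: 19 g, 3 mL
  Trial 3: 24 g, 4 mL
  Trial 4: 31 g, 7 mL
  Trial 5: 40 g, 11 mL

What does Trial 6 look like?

For the g, differences are 3, 5, 7, … (increasing by 2 each time): 16, 19, 24, 31, 40 → 51.
ML — each term is the sum of the two before it: 1, 3, 4, 7, 11 → 18.
Putting it together: 51 g, 18 mL.

51 g, 18 mL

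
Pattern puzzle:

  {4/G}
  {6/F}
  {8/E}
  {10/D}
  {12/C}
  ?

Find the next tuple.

{14/B}

First value: +2 each step, so 4, 6, 8, 10, 12 → 14.
Letter: letters move back 1 place in the alphabet; G, F, E, D, C → B.
Putting it together: {14/B}.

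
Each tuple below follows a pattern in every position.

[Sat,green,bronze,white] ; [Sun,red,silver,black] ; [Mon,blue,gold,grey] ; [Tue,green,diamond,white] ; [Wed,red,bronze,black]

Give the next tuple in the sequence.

Day — runs through the weekdays Mon→Sun: Sat, Sun, Mon, Tue, Wed → Thu.
Colour: repeats green → red → blue; green, red, blue, green, red → blue.
Rank goes bronze, silver, gold, diamond, bronze → silver (repeats bronze → silver → gold → diamond).
Shade — repeats white → black → grey: white, black, grey, white, black → grey.
Combining the parts gives [Thu,blue,silver,grey].

[Thu,blue,silver,grey]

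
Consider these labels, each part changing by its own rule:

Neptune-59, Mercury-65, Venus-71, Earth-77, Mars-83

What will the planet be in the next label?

Jupiter

Planet: runs through the planets Mercury→Neptune, so Neptune, Mercury, Venus, Earth, Mars → Jupiter.
Second component: 59, 65, 71, 77, 83 → 89 (+6 each step).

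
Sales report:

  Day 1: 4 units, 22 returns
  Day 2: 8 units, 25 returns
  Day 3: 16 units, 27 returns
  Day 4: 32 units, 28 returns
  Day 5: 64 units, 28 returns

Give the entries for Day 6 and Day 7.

Units: ×2 each step; 4, 8, 16, 32, 64 → 128 → 256.
Returns goes 22, 25, 27, 28, 28 → 27 → 25 (differences are 3, 2, 1, … (decreasing by 1 each time)).
So the next two lines are 128 units, 27 returns and 256 units, 25 returns.

128 units, 27 returns; 256 units, 25 returns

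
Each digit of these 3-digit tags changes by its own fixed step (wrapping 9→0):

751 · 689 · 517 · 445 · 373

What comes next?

201

First digit — −1 each step, mod 10: 7, 6, 5, 4, 3 → 2.
For the second digit, +3 each step, mod 10: 5, 8, 1, 4, 7 → 0.
Third digit goes 1, 9, 7, 5, 3 → 1 (−2 each step, mod 10).
Putting it together: 201.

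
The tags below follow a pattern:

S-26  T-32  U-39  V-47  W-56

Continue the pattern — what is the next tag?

X-66

Letter — letters move forward 1 place in the alphabet: S, T, U, V, W → X.
Second component: differences are 6, 7, 8, … (increasing by 1 each time); 26, 32, 39, 47, 56 → 66.
Combining the parts gives X-66.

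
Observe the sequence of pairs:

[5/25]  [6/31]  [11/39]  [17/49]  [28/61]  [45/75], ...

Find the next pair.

First value goes 5, 6, 11, 17, 28, 45 → 73 (each term is the sum of the two before it).
Second value: 25, 31, 39, 49, 61, 75 → 91 (differences are 6, 8, 10, … (increasing by 2 each time)).
Putting it together: [73/91].

[73/91]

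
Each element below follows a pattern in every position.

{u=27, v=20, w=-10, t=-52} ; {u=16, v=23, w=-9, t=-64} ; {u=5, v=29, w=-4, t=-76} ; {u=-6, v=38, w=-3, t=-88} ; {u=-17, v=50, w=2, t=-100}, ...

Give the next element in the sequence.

{u=-28, v=65, w=3, t=-112}

U — −11 each step: 27, 16, 5, -6, -17 → -28.
V: differences are 3, 6, 9, … (increasing by 3 each time), so 20, 23, 29, 38, 50 → 65.
For the w, alternating steps +1, +5, +1, +5, …: -10, -9, -4, -3, 2 → 3.
T: -52, -64, -76, -88, -100 → -112 (−12 each step).
Combining the parts gives {u=-28, v=65, w=3, t=-112}.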